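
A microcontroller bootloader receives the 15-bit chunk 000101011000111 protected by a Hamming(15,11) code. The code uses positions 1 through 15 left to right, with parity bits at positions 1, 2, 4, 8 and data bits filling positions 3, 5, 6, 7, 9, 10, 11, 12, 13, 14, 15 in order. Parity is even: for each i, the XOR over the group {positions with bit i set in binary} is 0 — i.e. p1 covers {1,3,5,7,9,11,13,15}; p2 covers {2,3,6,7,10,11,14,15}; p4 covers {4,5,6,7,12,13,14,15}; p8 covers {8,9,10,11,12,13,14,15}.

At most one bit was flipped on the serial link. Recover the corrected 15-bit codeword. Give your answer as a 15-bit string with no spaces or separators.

s1 (pos 1,3,5,7,9,11,13,15): 0⊕0⊕0⊕0⊕1⊕0⊕1⊕1 = 1
s2 (pos 2,3,6,7,10,11,14,15): 0⊕0⊕1⊕0⊕0⊕0⊕1⊕1 = 1
s4 (pos 4,5,6,7,12,13,14,15): 1⊕0⊕1⊕0⊕0⊕1⊕1⊕1 = 1
s8 (pos 8,9,10,11,12,13,14,15): 1⊕1⊕0⊕0⊕0⊕1⊕1⊕1 = 1
Syndrome s8…s1 = 1111 → error at position 15.
Flip position 15: 000101011000111 → 000101011000110

000101011000110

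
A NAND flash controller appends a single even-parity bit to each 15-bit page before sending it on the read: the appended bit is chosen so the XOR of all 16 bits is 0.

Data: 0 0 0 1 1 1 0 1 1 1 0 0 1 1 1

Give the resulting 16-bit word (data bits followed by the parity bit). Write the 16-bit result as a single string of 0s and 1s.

XOR of the 15 data bits: 0⊕0⊕0⊕1⊕1⊕1⊕0⊕1⊕1⊕1⊕0⊕0⊕1⊕1⊕1 = 1
Parity bit = 1 (so all 16 bits XOR to 0).

0001110111001111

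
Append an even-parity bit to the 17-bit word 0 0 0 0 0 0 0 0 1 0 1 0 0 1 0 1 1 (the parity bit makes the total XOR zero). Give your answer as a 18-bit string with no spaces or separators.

XOR of the 17 data bits: 0⊕0⊕0⊕0⊕0⊕0⊕0⊕0⊕1⊕0⊕1⊕0⊕0⊕1⊕0⊕1⊕1 = 1
Parity bit = 1 (so all 18 bits XOR to 0).

000000001010010111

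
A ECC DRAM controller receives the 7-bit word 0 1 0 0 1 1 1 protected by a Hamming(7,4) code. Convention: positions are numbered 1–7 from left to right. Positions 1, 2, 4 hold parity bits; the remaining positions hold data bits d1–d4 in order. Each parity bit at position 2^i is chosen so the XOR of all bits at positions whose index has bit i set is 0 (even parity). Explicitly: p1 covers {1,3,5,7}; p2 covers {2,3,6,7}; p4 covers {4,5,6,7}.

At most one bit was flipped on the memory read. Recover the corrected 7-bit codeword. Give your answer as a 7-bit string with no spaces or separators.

0100101

s1 (pos 1,3,5,7): 0⊕0⊕1⊕1 = 0
s2 (pos 2,3,6,7): 1⊕0⊕1⊕1 = 1
s4 (pos 4,5,6,7): 0⊕1⊕1⊕1 = 1
Syndrome s4…s1 = 110 → error at position 6.
Flip position 6: 0100111 → 0100101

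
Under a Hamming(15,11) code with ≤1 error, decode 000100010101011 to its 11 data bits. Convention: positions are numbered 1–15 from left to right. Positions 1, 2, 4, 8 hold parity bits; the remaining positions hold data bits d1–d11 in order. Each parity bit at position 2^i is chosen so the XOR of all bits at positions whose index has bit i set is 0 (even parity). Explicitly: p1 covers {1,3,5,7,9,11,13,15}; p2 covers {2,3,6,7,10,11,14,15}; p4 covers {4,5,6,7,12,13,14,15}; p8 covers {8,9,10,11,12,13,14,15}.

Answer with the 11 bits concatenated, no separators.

s1 (pos 1,3,5,7,9,11,13,15): 0⊕0⊕0⊕0⊕0⊕0⊕0⊕1 = 1
s2 (pos 2,3,6,7,10,11,14,15): 0⊕0⊕0⊕0⊕1⊕0⊕1⊕1 = 1
s4 (pos 4,5,6,7,12,13,14,15): 1⊕0⊕0⊕0⊕1⊕0⊕1⊕1 = 0
s8 (pos 8,9,10,11,12,13,14,15): 1⊕0⊕1⊕0⊕1⊕0⊕1⊕1 = 1
Syndrome s8…s1 = 1011 → error at position 11.
Flip position 11: 000100010101011 → 000100010111011
Read data bits from positions 3,5,6,7,9,10,11,12,13,14,15: 00000111011

00000111011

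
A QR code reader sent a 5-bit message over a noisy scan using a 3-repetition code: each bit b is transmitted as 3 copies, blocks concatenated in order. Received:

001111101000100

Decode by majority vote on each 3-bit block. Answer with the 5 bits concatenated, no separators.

Block 1 (001): 1 one → 0
Block 2 (111): 3 ones → 1
Block 3 (101): 2 ones → 1
Block 4 (000): 0 ones → 0
Block 5 (100): 1 one → 0

01100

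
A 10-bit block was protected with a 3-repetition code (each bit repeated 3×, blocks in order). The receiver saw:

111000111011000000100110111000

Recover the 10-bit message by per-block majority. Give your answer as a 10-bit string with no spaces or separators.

Block 1 (111): 3 ones → 1
Block 2 (000): 0 ones → 0
Block 3 (111): 3 ones → 1
Block 4 (011): 2 ones → 1
Block 5 (000): 0 ones → 0
Block 6 (000): 0 ones → 0
Block 7 (100): 1 one → 0
Block 8 (110): 2 ones → 1
Block 9 (111): 3 ones → 1
Block 10 (000): 0 ones → 0

1011000110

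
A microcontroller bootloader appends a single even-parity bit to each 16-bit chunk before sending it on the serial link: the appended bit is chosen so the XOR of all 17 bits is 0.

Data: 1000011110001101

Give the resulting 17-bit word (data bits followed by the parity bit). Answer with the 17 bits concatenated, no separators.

10000111100011010

XOR of the 16 data bits: 1⊕0⊕0⊕0⊕0⊕1⊕1⊕1⊕1⊕0⊕0⊕0⊕1⊕1⊕0⊕1 = 0
Parity bit = 0 (so all 17 bits XOR to 0).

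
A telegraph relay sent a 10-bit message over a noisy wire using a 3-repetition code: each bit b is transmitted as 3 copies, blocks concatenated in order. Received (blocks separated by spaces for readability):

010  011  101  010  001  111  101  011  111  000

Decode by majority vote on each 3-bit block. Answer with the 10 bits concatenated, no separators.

0110011110

Block 1 (010): 1 one → 0
Block 2 (011): 2 ones → 1
Block 3 (101): 2 ones → 1
Block 4 (010): 1 one → 0
Block 5 (001): 1 one → 0
Block 6 (111): 3 ones → 1
Block 7 (101): 2 ones → 1
Block 8 (011): 2 ones → 1
Block 9 (111): 3 ones → 1
Block 10 (000): 0 ones → 0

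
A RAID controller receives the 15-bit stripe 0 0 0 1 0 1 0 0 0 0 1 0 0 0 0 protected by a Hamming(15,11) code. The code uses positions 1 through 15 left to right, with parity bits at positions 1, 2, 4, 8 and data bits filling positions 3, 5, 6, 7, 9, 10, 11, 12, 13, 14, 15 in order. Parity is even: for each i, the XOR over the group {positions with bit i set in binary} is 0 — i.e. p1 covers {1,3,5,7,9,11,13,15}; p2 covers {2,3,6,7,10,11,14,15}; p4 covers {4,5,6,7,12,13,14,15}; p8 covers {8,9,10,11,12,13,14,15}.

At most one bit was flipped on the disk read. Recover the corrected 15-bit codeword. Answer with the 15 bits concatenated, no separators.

s1 (pos 1,3,5,7,9,11,13,15): 0⊕0⊕0⊕0⊕0⊕1⊕0⊕0 = 1
s2 (pos 2,3,6,7,10,11,14,15): 0⊕0⊕1⊕0⊕0⊕1⊕0⊕0 = 0
s4 (pos 4,5,6,7,12,13,14,15): 1⊕0⊕1⊕0⊕0⊕0⊕0⊕0 = 0
s8 (pos 8,9,10,11,12,13,14,15): 0⊕0⊕0⊕1⊕0⊕0⊕0⊕0 = 1
Syndrome s8…s1 = 1001 → error at position 9.
Flip position 9: 000101000010000 → 000101001010000

000101001010000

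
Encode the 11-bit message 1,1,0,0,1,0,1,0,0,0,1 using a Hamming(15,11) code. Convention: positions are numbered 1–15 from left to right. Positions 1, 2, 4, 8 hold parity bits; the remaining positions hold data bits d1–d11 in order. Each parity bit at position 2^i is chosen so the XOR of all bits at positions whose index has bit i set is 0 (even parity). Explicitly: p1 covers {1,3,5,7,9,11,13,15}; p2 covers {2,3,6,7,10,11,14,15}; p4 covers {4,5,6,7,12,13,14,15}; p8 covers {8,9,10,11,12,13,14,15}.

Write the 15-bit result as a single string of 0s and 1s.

Place data at non-parity positions: p1 p2 1 p4 1 0 0 p8 1 0 1 0 0 0 1
p1 (pos 1,3,5,7,9,11,13,15): XOR of data positions = 1⊕1⊕0⊕1⊕1⊕0⊕1 = 1
p2 (pos 2,3,6,7,10,11,14,15): XOR of data positions = 1⊕0⊕0⊕0⊕1⊕0⊕1 = 1
p4 (pos 4,5,6,7,12,13,14,15): XOR of data positions = 1⊕0⊕0⊕0⊕0⊕0⊕1 = 0
p8 (pos 8,9,10,11,12,13,14,15): XOR of data positions = 1⊕0⊕1⊕0⊕0⊕0⊕1 = 1
Codeword: 111010011010001

111010011010001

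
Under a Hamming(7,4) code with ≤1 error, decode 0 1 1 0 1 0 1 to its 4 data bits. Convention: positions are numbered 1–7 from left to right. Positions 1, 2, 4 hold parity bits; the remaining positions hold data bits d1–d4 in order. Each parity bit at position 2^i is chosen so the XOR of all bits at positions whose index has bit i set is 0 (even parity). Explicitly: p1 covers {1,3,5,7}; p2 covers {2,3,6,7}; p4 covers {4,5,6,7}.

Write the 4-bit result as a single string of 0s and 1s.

s1 (pos 1,3,5,7): 0⊕1⊕1⊕1 = 1
s2 (pos 2,3,6,7): 1⊕1⊕0⊕1 = 1
s4 (pos 4,5,6,7): 0⊕1⊕0⊕1 = 0
Syndrome s4…s1 = 011 → error at position 3.
Flip position 3: 0110101 → 0100101
Read data bits from positions 3,5,6,7: 0101

0101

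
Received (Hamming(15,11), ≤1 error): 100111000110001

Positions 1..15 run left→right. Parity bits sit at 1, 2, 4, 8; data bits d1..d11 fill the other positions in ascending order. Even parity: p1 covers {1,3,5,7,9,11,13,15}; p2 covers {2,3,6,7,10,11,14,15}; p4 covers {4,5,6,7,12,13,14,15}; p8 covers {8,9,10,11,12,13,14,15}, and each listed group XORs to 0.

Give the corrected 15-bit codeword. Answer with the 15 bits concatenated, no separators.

s1 (pos 1,3,5,7,9,11,13,15): 1⊕0⊕1⊕0⊕0⊕1⊕0⊕1 = 0
s2 (pos 2,3,6,7,10,11,14,15): 0⊕0⊕1⊕0⊕1⊕1⊕0⊕1 = 0
s4 (pos 4,5,6,7,12,13,14,15): 1⊕1⊕1⊕0⊕0⊕0⊕0⊕1 = 0
s8 (pos 8,9,10,11,12,13,14,15): 0⊕0⊕1⊕1⊕0⊕0⊕0⊕1 = 1
Syndrome s8…s1 = 1000 → error at position 8.
Flip position 8: 100111000110001 → 100111010110001

100111010110001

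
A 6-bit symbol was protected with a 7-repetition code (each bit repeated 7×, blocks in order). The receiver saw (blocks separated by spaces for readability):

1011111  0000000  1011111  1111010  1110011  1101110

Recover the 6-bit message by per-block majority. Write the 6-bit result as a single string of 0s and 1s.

101111

Block 1 (1011111): 6 ones → 1
Block 2 (0000000): 0 ones → 0
Block 3 (1011111): 6 ones → 1
Block 4 (1111010): 5 ones → 1
Block 5 (1110011): 5 ones → 1
Block 6 (1101110): 5 ones → 1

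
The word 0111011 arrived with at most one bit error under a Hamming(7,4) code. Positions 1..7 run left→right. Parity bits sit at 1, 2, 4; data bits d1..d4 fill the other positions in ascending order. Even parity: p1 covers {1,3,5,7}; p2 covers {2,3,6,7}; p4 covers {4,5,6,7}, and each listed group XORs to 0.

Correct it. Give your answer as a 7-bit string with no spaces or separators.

s1 (pos 1,3,5,7): 0⊕1⊕0⊕1 = 0
s2 (pos 2,3,6,7): 1⊕1⊕1⊕1 = 0
s4 (pos 4,5,6,7): 1⊕0⊕1⊕1 = 1
Syndrome s4…s1 = 100 → error at position 4.
Flip position 4: 0111011 → 0110011

0110011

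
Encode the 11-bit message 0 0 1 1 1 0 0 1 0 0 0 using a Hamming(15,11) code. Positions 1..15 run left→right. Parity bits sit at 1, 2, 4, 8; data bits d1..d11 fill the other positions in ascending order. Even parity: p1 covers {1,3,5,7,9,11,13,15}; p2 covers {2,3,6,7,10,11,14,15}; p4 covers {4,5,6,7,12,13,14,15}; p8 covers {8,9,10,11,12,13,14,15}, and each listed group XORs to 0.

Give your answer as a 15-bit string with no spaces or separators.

Place data at non-parity positions: p1 p2 0 p4 0 1 1 p8 1 0 0 1 0 0 0
p1 (pos 1,3,5,7,9,11,13,15): XOR of data positions = 0⊕0⊕1⊕1⊕0⊕0⊕0 = 0
p2 (pos 2,3,6,7,10,11,14,15): XOR of data positions = 0⊕1⊕1⊕0⊕0⊕0⊕0 = 0
p4 (pos 4,5,6,7,12,13,14,15): XOR of data positions = 0⊕1⊕1⊕1⊕0⊕0⊕0 = 1
p8 (pos 8,9,10,11,12,13,14,15): XOR of data positions = 1⊕0⊕0⊕1⊕0⊕0⊕0 = 0
Codeword: 000101101001000

000101101001000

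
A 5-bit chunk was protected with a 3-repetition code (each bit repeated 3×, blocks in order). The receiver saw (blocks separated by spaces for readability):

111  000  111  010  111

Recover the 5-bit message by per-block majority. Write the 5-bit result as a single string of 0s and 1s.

Block 1 (111): 3 ones → 1
Block 2 (000): 0 ones → 0
Block 3 (111): 3 ones → 1
Block 4 (010): 1 one → 0
Block 5 (111): 3 ones → 1

10101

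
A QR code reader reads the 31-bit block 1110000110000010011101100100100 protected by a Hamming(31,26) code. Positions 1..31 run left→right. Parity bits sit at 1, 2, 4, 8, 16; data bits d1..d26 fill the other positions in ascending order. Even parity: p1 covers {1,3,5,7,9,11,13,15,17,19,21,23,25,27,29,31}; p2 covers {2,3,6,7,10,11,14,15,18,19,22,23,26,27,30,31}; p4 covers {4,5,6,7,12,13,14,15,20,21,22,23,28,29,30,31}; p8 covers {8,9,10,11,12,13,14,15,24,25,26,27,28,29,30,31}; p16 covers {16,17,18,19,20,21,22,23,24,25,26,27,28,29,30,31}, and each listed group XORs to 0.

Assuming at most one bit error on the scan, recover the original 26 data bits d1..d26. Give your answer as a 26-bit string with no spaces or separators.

10001000001011101100100000

s1 (pos 1,3,5,7,9,11,13,15,17,19,21,23,25,27,29,31): 1⊕1⊕0⊕0⊕1⊕0⊕0⊕1⊕0⊕1⊕0⊕1⊕0⊕0⊕1⊕0 = 1
s2 (pos 2,3,6,7,10,11,14,15,18,19,22,23,26,27,30,31): 1⊕1⊕0⊕0⊕0⊕0⊕0⊕1⊕1⊕1⊕1⊕1⊕1⊕0⊕0⊕0 = 0
s4 (pos 4,5,6,7,12,13,14,15,20,21,22,23,28,29,30,31): 0⊕0⊕0⊕0⊕0⊕0⊕0⊕1⊕1⊕0⊕1⊕1⊕0⊕1⊕0⊕0 = 1
s8 (pos 8,9,10,11,12,13,14,15,24,25,26,27,28,29,30,31): 1⊕1⊕0⊕0⊕0⊕0⊕0⊕1⊕0⊕0⊕1⊕0⊕0⊕1⊕0⊕0 = 1
s16 (pos 16,17,18,19,20,21,22,23,24,25,26,27,28,29,30,31): 0⊕0⊕1⊕1⊕1⊕0⊕1⊕1⊕0⊕0⊕1⊕0⊕0⊕1⊕0⊕0 = 1
Syndrome s16…s1 = 11101 → error at position 29.
Flip position 29: 1110000110000010011101100100100 → 1110000110000010011101100100000
Read data bits from positions 3,5,6,7,9,10,11,12,13,14,15,17,18,19,20,21,22,23,24,25,26,27,28,29,30,31: 10001000001011101100100000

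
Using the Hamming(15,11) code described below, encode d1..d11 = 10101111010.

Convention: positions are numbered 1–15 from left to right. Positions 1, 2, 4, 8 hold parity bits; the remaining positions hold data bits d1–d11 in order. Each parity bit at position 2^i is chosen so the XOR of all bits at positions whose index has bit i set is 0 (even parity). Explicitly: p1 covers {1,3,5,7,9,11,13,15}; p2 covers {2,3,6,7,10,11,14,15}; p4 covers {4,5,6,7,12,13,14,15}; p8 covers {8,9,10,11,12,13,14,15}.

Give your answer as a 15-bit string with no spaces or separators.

Place data at non-parity positions: p1 p2 1 p4 0 1 0 p8 1 1 1 1 0 1 0
p1 (pos 1,3,5,7,9,11,13,15): XOR of data positions = 1⊕0⊕0⊕1⊕1⊕0⊕0 = 1
p2 (pos 2,3,6,7,10,11,14,15): XOR of data positions = 1⊕1⊕0⊕1⊕1⊕1⊕0 = 1
p4 (pos 4,5,6,7,12,13,14,15): XOR of data positions = 0⊕1⊕0⊕1⊕0⊕1⊕0 = 1
p8 (pos 8,9,10,11,12,13,14,15): XOR of data positions = 1⊕1⊕1⊕1⊕0⊕1⊕0 = 1
Codeword: 111101011111010

111101011111010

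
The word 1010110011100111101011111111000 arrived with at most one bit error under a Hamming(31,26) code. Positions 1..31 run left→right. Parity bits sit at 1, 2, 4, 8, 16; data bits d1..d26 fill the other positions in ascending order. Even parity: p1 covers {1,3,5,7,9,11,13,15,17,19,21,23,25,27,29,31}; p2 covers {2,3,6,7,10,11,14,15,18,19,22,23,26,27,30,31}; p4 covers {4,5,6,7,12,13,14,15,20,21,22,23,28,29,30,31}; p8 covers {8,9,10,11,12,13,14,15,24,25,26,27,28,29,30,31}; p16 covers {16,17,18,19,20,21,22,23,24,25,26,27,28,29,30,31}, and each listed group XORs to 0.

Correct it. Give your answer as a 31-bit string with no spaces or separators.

s1 (pos 1,3,5,7,9,11,13,15,17,19,21,23,25,27,29,31): 1⊕1⊕1⊕0⊕1⊕1⊕0⊕1⊕1⊕1⊕1⊕1⊕1⊕1⊕0⊕0 = 0
s2 (pos 2,3,6,7,10,11,14,15,18,19,22,23,26,27,30,31): 0⊕1⊕1⊕0⊕1⊕1⊕1⊕1⊕0⊕1⊕1⊕1⊕1⊕1⊕0⊕0 = 1
s4 (pos 4,5,6,7,12,13,14,15,20,21,22,23,28,29,30,31): 0⊕1⊕1⊕0⊕0⊕0⊕1⊕1⊕0⊕1⊕1⊕1⊕1⊕0⊕0⊕0 = 0
s8 (pos 8,9,10,11,12,13,14,15,24,25,26,27,28,29,30,31): 0⊕1⊕1⊕1⊕0⊕0⊕1⊕1⊕1⊕1⊕1⊕1⊕1⊕0⊕0⊕0 = 0
s16 (pos 16,17,18,19,20,21,22,23,24,25,26,27,28,29,30,31): 1⊕1⊕0⊕1⊕0⊕1⊕1⊕1⊕1⊕1⊕1⊕1⊕1⊕0⊕0⊕0 = 1
Syndrome s16…s1 = 10010 → error at position 18.
Flip position 18: 1010110011100111101011111111000 → 1010110011100111111011111111000

1010110011100111111011111111000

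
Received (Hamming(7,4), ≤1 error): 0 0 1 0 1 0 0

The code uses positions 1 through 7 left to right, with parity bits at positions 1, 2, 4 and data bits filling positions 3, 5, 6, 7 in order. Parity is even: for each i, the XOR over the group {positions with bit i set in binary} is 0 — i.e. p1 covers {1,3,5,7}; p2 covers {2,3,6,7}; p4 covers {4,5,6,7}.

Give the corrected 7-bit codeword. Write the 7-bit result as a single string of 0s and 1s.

s1 (pos 1,3,5,7): 0⊕1⊕1⊕0 = 0
s2 (pos 2,3,6,7): 0⊕1⊕0⊕0 = 1
s4 (pos 4,5,6,7): 0⊕1⊕0⊕0 = 1
Syndrome s4…s1 = 110 → error at position 6.
Flip position 6: 0010100 → 0010110

0010110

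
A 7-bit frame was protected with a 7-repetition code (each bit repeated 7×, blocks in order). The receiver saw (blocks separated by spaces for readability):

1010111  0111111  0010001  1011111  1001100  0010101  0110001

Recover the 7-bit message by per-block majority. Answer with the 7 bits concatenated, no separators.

Block 1 (1010111): 5 ones → 1
Block 2 (0111111): 6 ones → 1
Block 3 (0010001): 2 ones → 0
Block 4 (1011111): 6 ones → 1
Block 5 (1001100): 3 ones → 0
Block 6 (0010101): 3 ones → 0
Block 7 (0110001): 3 ones → 0

1101000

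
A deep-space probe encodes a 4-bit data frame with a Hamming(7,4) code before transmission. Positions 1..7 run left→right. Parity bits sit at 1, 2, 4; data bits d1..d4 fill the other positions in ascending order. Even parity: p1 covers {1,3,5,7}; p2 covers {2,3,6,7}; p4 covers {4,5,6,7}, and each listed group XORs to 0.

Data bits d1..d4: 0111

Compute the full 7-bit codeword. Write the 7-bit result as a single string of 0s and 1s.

Place data at non-parity positions: p1 p2 0 p4 1 1 1
p1 (pos 1,3,5,7): XOR of data positions = 0⊕1⊕1 = 0
p2 (pos 2,3,6,7): XOR of data positions = 0⊕1⊕1 = 0
p4 (pos 4,5,6,7): XOR of data positions = 1⊕1⊕1 = 1
Codeword: 0001111

0001111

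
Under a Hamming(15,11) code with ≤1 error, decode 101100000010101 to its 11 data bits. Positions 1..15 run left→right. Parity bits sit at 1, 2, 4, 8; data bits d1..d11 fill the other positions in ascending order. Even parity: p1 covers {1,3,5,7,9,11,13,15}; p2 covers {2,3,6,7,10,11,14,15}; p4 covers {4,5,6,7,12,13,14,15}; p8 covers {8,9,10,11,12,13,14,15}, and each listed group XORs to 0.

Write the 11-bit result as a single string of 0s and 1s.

s1 (pos 1,3,5,7,9,11,13,15): 1⊕1⊕0⊕0⊕0⊕1⊕1⊕1 = 1
s2 (pos 2,3,6,7,10,11,14,15): 0⊕1⊕0⊕0⊕0⊕1⊕0⊕1 = 1
s4 (pos 4,5,6,7,12,13,14,15): 1⊕0⊕0⊕0⊕0⊕1⊕0⊕1 = 1
s8 (pos 8,9,10,11,12,13,14,15): 0⊕0⊕0⊕1⊕0⊕1⊕0⊕1 = 1
Syndrome s8…s1 = 1111 → error at position 15.
Flip position 15: 101100000010101 → 101100000010100
Read data bits from positions 3,5,6,7,9,10,11,12,13,14,15: 10000010100

10000010100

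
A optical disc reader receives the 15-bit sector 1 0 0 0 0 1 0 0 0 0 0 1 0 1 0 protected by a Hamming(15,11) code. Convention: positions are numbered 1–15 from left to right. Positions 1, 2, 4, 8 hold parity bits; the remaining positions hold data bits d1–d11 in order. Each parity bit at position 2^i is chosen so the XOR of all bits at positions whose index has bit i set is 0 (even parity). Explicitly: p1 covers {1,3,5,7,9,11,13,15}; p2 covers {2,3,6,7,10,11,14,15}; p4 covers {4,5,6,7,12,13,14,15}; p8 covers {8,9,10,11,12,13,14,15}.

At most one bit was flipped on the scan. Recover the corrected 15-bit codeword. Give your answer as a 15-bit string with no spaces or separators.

s1 (pos 1,3,5,7,9,11,13,15): 1⊕0⊕0⊕0⊕0⊕0⊕0⊕0 = 1
s2 (pos 2,3,6,7,10,11,14,15): 0⊕0⊕1⊕0⊕0⊕0⊕1⊕0 = 0
s4 (pos 4,5,6,7,12,13,14,15): 0⊕0⊕1⊕0⊕1⊕0⊕1⊕0 = 1
s8 (pos 8,9,10,11,12,13,14,15): 0⊕0⊕0⊕0⊕1⊕0⊕1⊕0 = 0
Syndrome s8…s1 = 0101 → error at position 5.
Flip position 5: 100001000001010 → 100011000001010

100011000001010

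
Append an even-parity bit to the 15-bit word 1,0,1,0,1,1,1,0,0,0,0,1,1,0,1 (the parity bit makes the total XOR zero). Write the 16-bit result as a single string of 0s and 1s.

XOR of the 15 data bits: 1⊕0⊕1⊕0⊕1⊕1⊕1⊕0⊕0⊕0⊕0⊕1⊕1⊕0⊕1 = 0
Parity bit = 0 (so all 16 bits XOR to 0).

1010111000011010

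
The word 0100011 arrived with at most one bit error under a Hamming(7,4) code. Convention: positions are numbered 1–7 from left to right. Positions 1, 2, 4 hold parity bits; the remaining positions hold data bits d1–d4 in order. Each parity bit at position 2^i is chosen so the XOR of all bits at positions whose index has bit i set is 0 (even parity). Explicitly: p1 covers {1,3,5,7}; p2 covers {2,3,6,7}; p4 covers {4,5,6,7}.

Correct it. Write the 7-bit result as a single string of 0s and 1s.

s1 (pos 1,3,5,7): 0⊕0⊕0⊕1 = 1
s2 (pos 2,3,6,7): 1⊕0⊕1⊕1 = 1
s4 (pos 4,5,6,7): 0⊕0⊕1⊕1 = 0
Syndrome s4…s1 = 011 → error at position 3.
Flip position 3: 0100011 → 0110011

0110011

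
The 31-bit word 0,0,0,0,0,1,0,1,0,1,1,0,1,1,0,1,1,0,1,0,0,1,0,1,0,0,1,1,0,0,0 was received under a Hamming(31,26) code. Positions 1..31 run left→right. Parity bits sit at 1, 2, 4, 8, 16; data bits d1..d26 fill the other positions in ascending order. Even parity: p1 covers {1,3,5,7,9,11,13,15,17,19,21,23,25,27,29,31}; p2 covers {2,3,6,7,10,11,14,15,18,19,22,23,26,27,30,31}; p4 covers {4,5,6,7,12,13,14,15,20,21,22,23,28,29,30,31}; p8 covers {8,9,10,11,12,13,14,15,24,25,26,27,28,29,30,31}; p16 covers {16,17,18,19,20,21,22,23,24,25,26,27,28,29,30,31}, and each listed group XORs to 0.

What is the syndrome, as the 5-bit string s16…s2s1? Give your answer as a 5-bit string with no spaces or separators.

s1 (pos 1,3,5,7,9,11,13,15,17,19,21,23,25,27,29,31): 0⊕0⊕0⊕0⊕0⊕1⊕1⊕0⊕1⊕1⊕0⊕0⊕0⊕1⊕0⊕0 = 1
s2 (pos 2,3,6,7,10,11,14,15,18,19,22,23,26,27,30,31): 0⊕0⊕1⊕0⊕1⊕1⊕1⊕0⊕0⊕1⊕1⊕0⊕0⊕1⊕0⊕0 = 1
s4 (pos 4,5,6,7,12,13,14,15,20,21,22,23,28,29,30,31): 0⊕0⊕1⊕0⊕0⊕1⊕1⊕0⊕0⊕0⊕1⊕0⊕1⊕0⊕0⊕0 = 1
s8 (pos 8,9,10,11,12,13,14,15,24,25,26,27,28,29,30,31): 1⊕0⊕1⊕1⊕0⊕1⊕1⊕0⊕1⊕0⊕0⊕1⊕1⊕0⊕0⊕0 = 0
s16 (pos 16,17,18,19,20,21,22,23,24,25,26,27,28,29,30,31): 1⊕1⊕0⊕1⊕0⊕0⊕1⊕0⊕1⊕0⊕0⊕1⊕1⊕0⊕0⊕0 = 1
Syndrome s16…s1 = 10111 → error at position 23.

10111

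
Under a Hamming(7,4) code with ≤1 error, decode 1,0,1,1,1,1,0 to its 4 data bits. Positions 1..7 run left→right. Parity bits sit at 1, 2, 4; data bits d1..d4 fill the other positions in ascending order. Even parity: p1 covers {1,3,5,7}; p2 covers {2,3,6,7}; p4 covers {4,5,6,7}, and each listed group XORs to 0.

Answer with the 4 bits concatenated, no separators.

1010

s1 (pos 1,3,5,7): 1⊕1⊕1⊕0 = 1
s2 (pos 2,3,6,7): 0⊕1⊕1⊕0 = 0
s4 (pos 4,5,6,7): 1⊕1⊕1⊕0 = 1
Syndrome s4…s1 = 101 → error at position 5.
Flip position 5: 1011110 → 1011010
Read data bits from positions 3,5,6,7: 1010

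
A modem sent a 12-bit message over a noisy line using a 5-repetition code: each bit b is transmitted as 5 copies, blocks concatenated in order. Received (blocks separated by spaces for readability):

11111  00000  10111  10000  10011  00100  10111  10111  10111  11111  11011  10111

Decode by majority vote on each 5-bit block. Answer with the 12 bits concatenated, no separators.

Block 1 (11111): 5 ones → 1
Block 2 (00000): 0 ones → 0
Block 3 (10111): 4 ones → 1
Block 4 (10000): 1 one → 0
Block 5 (10011): 3 ones → 1
Block 6 (00100): 1 one → 0
Block 7 (10111): 4 ones → 1
Block 8 (10111): 4 ones → 1
Block 9 (10111): 4 ones → 1
Block 10 (11111): 5 ones → 1
Block 11 (11011): 4 ones → 1
Block 12 (10111): 4 ones → 1

101010111111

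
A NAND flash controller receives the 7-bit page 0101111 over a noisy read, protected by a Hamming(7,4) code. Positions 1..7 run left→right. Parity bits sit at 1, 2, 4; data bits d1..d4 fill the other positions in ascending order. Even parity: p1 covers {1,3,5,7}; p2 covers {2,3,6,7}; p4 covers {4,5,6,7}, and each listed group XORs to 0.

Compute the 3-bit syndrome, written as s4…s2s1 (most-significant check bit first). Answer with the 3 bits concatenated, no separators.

010

s1 (pos 1,3,5,7): 0⊕0⊕1⊕1 = 0
s2 (pos 2,3,6,7): 1⊕0⊕1⊕1 = 1
s4 (pos 4,5,6,7): 1⊕1⊕1⊕1 = 0
Syndrome s4…s1 = 010 → error at position 2.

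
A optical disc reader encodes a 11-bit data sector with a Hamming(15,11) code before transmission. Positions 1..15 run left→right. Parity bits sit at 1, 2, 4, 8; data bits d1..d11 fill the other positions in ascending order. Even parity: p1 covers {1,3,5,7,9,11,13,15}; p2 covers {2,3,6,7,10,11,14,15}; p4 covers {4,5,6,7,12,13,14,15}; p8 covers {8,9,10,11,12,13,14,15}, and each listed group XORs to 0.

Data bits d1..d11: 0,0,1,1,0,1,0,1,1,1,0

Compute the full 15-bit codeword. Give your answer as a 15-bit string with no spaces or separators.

000101100101110

Place data at non-parity positions: p1 p2 0 p4 0 1 1 p8 0 1 0 1 1 1 0
p1 (pos 1,3,5,7,9,11,13,15): XOR of data positions = 0⊕0⊕1⊕0⊕0⊕1⊕0 = 0
p2 (pos 2,3,6,7,10,11,14,15): XOR of data positions = 0⊕1⊕1⊕1⊕0⊕1⊕0 = 0
p4 (pos 4,5,6,7,12,13,14,15): XOR of data positions = 0⊕1⊕1⊕1⊕1⊕1⊕0 = 1
p8 (pos 8,9,10,11,12,13,14,15): XOR of data positions = 0⊕1⊕0⊕1⊕1⊕1⊕0 = 0
Codeword: 000101100101110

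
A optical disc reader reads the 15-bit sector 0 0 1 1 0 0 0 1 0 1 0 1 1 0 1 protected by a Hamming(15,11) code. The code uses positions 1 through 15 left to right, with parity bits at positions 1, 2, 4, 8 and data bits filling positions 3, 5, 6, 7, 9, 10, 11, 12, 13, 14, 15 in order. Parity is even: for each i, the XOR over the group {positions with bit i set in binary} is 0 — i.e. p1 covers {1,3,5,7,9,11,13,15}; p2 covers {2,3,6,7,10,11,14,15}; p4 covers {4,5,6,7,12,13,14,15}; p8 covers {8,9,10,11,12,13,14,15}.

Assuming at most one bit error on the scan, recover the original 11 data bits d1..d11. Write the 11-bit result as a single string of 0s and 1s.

s1 (pos 1,3,5,7,9,11,13,15): 0⊕1⊕0⊕0⊕0⊕0⊕1⊕1 = 1
s2 (pos 2,3,6,7,10,11,14,15): 0⊕1⊕0⊕0⊕1⊕0⊕0⊕1 = 1
s4 (pos 4,5,6,7,12,13,14,15): 1⊕0⊕0⊕0⊕1⊕1⊕0⊕1 = 0
s8 (pos 8,9,10,11,12,13,14,15): 1⊕0⊕1⊕0⊕1⊕1⊕0⊕1 = 1
Syndrome s8…s1 = 1011 → error at position 11.
Flip position 11: 001100010101101 → 001100010111101
Read data bits from positions 3,5,6,7,9,10,11,12,13,14,15: 10000111101

10000111101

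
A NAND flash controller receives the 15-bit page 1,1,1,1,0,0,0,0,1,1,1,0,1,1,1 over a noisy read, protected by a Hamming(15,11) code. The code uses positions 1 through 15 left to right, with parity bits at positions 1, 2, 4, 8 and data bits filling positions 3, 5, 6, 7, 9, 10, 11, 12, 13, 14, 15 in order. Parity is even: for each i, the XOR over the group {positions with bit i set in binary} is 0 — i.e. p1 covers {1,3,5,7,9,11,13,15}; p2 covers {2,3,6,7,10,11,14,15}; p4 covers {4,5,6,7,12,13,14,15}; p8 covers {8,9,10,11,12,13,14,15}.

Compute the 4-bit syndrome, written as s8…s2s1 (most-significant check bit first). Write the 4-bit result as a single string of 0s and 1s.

0000

s1 (pos 1,3,5,7,9,11,13,15): 1⊕1⊕0⊕0⊕1⊕1⊕1⊕1 = 0
s2 (pos 2,3,6,7,10,11,14,15): 1⊕1⊕0⊕0⊕1⊕1⊕1⊕1 = 0
s4 (pos 4,5,6,7,12,13,14,15): 1⊕0⊕0⊕0⊕0⊕1⊕1⊕1 = 0
s8 (pos 8,9,10,11,12,13,14,15): 0⊕1⊕1⊕1⊕0⊕1⊕1⊕1 = 0
Syndrome s8…s1 = 0000 → no error.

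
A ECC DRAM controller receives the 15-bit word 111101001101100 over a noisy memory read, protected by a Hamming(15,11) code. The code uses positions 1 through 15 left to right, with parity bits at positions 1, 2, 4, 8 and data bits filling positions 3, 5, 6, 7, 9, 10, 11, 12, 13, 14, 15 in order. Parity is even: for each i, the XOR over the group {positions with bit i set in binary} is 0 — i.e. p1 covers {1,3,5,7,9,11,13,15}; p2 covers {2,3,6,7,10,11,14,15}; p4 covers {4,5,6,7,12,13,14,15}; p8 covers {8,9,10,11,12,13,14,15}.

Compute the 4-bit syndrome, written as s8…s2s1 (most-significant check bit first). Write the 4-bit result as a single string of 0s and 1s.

s1 (pos 1,3,5,7,9,11,13,15): 1⊕1⊕0⊕0⊕1⊕0⊕1⊕0 = 0
s2 (pos 2,3,6,7,10,11,14,15): 1⊕1⊕1⊕0⊕1⊕0⊕0⊕0 = 0
s4 (pos 4,5,6,7,12,13,14,15): 1⊕0⊕1⊕0⊕1⊕1⊕0⊕0 = 0
s8 (pos 8,9,10,11,12,13,14,15): 0⊕1⊕1⊕0⊕1⊕1⊕0⊕0 = 0
Syndrome s8…s1 = 0000 → no error.

0000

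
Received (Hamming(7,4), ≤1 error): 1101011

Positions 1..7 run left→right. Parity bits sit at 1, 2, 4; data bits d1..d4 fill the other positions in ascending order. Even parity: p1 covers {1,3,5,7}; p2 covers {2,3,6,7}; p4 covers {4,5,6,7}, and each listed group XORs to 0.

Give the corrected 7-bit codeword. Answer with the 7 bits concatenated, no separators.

s1 (pos 1,3,5,7): 1⊕0⊕0⊕1 = 0
s2 (pos 2,3,6,7): 1⊕0⊕1⊕1 = 1
s4 (pos 4,5,6,7): 1⊕0⊕1⊕1 = 1
Syndrome s4…s1 = 110 → error at position 6.
Flip position 6: 1101011 → 1101001

1101001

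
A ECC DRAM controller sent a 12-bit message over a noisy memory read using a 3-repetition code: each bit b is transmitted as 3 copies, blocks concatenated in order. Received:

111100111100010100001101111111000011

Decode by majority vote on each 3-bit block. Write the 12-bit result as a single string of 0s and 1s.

101000011101

Block 1 (111): 3 ones → 1
Block 2 (100): 1 one → 0
Block 3 (111): 3 ones → 1
Block 4 (100): 1 one → 0
Block 5 (010): 1 one → 0
Block 6 (100): 1 one → 0
Block 7 (001): 1 one → 0
Block 8 (101): 2 ones → 1
Block 9 (111): 3 ones → 1
Block 10 (111): 3 ones → 1
Block 11 (000): 0 ones → 0
Block 12 (011): 2 ones → 1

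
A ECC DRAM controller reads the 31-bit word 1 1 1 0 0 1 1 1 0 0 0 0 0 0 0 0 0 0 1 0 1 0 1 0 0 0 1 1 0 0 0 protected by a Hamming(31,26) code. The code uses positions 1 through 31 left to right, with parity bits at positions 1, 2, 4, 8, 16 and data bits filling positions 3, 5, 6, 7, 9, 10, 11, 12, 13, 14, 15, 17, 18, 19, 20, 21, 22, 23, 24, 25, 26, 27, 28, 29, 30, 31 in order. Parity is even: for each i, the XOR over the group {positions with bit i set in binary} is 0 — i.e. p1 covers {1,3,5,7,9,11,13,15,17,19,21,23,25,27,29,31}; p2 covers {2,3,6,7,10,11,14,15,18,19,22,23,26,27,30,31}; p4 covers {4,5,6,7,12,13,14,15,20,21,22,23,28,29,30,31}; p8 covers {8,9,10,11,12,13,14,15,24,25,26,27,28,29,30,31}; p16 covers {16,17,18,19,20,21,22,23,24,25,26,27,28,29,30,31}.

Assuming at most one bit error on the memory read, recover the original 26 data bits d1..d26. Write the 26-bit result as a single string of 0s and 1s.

s1 (pos 1,3,5,7,9,11,13,15,17,19,21,23,25,27,29,31): 1⊕1⊕0⊕1⊕0⊕0⊕0⊕0⊕0⊕1⊕1⊕1⊕0⊕1⊕0⊕0 = 1
s2 (pos 2,3,6,7,10,11,14,15,18,19,22,23,26,27,30,31): 1⊕1⊕1⊕1⊕0⊕0⊕0⊕0⊕0⊕1⊕0⊕1⊕0⊕1⊕0⊕0 = 1
s4 (pos 4,5,6,7,12,13,14,15,20,21,22,23,28,29,30,31): 0⊕0⊕1⊕1⊕0⊕0⊕0⊕0⊕0⊕1⊕0⊕1⊕1⊕0⊕0⊕0 = 1
s8 (pos 8,9,10,11,12,13,14,15,24,25,26,27,28,29,30,31): 1⊕0⊕0⊕0⊕0⊕0⊕0⊕0⊕0⊕0⊕0⊕1⊕1⊕0⊕0⊕0 = 1
s16 (pos 16,17,18,19,20,21,22,23,24,25,26,27,28,29,30,31): 0⊕0⊕0⊕1⊕0⊕1⊕0⊕1⊕0⊕0⊕0⊕1⊕1⊕0⊕0⊕0 = 1
Syndrome s16…s1 = 11111 → error at position 31.
Flip position 31: 1110011100000000001010100011000 → 1110011100000000001010100011001
Read data bits from positions 3,5,6,7,9,10,11,12,13,14,15,17,18,19,20,21,22,23,24,25,26,27,28,29,30,31: 10110000000001010100011001

10110000000001010100011001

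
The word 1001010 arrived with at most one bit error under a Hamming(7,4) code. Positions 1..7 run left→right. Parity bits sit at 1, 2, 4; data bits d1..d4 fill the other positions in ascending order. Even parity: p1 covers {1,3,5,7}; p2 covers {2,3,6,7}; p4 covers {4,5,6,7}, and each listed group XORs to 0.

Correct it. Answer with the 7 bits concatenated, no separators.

1011010

s1 (pos 1,3,5,7): 1⊕0⊕0⊕0 = 1
s2 (pos 2,3,6,7): 0⊕0⊕1⊕0 = 1
s4 (pos 4,5,6,7): 1⊕0⊕1⊕0 = 0
Syndrome s4…s1 = 011 → error at position 3.
Flip position 3: 1001010 → 1011010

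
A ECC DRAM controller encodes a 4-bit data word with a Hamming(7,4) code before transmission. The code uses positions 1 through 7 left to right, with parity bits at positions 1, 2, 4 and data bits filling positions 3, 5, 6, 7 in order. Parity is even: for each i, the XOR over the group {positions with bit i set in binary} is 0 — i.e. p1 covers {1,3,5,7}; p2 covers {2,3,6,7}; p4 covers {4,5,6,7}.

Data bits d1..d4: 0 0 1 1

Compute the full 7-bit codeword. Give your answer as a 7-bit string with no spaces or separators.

Place data at non-parity positions: p1 p2 0 p4 0 1 1
p1 (pos 1,3,5,7): XOR of data positions = 0⊕0⊕1 = 1
p2 (pos 2,3,6,7): XOR of data positions = 0⊕1⊕1 = 0
p4 (pos 4,5,6,7): XOR of data positions = 0⊕1⊕1 = 0
Codeword: 1000011

1000011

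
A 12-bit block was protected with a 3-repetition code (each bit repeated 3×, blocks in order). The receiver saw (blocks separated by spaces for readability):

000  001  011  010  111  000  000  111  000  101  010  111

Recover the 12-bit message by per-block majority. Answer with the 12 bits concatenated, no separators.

Block 1 (000): 0 ones → 0
Block 2 (001): 1 one → 0
Block 3 (011): 2 ones → 1
Block 4 (010): 1 one → 0
Block 5 (111): 3 ones → 1
Block 6 (000): 0 ones → 0
Block 7 (000): 0 ones → 0
Block 8 (111): 3 ones → 1
Block 9 (000): 0 ones → 0
Block 10 (101): 2 ones → 1
Block 11 (010): 1 one → 0
Block 12 (111): 3 ones → 1

001010010101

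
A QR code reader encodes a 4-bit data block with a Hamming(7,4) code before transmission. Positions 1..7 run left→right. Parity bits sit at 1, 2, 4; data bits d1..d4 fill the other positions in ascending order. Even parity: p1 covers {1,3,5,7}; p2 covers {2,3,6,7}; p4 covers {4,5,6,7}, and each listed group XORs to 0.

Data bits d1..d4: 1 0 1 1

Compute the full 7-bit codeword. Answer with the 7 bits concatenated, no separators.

0110011

Place data at non-parity positions: p1 p2 1 p4 0 1 1
p1 (pos 1,3,5,7): XOR of data positions = 1⊕0⊕1 = 0
p2 (pos 2,3,6,7): XOR of data positions = 1⊕1⊕1 = 1
p4 (pos 4,5,6,7): XOR of data positions = 0⊕1⊕1 = 0
Codeword: 0110011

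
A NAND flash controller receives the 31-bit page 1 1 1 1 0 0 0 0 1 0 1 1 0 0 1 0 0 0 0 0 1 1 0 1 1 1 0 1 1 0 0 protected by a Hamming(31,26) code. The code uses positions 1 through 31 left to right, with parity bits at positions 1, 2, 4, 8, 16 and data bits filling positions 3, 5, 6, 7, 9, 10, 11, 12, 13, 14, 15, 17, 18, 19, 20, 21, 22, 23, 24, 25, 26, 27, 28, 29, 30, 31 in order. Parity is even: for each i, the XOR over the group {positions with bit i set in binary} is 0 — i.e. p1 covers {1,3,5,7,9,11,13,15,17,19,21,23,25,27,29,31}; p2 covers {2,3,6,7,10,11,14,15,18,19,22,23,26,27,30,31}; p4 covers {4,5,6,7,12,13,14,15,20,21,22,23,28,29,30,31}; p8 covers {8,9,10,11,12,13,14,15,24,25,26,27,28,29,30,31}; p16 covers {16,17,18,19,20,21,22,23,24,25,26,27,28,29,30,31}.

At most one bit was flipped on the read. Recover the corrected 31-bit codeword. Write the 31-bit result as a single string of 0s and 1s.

1111000010110010000011011100100

s1 (pos 1,3,5,7,9,11,13,15,17,19,21,23,25,27,29,31): 1⊕1⊕0⊕0⊕1⊕1⊕0⊕1⊕0⊕0⊕1⊕0⊕1⊕0⊕1⊕0 = 0
s2 (pos 2,3,6,7,10,11,14,15,18,19,22,23,26,27,30,31): 1⊕1⊕0⊕0⊕0⊕1⊕0⊕1⊕0⊕0⊕1⊕0⊕1⊕0⊕0⊕0 = 0
s4 (pos 4,5,6,7,12,13,14,15,20,21,22,23,28,29,30,31): 1⊕0⊕0⊕0⊕1⊕0⊕0⊕1⊕0⊕1⊕1⊕0⊕1⊕1⊕0⊕0 = 1
s8 (pos 8,9,10,11,12,13,14,15,24,25,26,27,28,29,30,31): 0⊕1⊕0⊕1⊕1⊕0⊕0⊕1⊕1⊕1⊕1⊕0⊕1⊕1⊕0⊕0 = 1
s16 (pos 16,17,18,19,20,21,22,23,24,25,26,27,28,29,30,31): 0⊕0⊕0⊕0⊕0⊕1⊕1⊕0⊕1⊕1⊕1⊕0⊕1⊕1⊕0⊕0 = 1
Syndrome s16…s1 = 11100 → error at position 28.
Flip position 28: 1111000010110010000011011101100 → 1111000010110010000011011100100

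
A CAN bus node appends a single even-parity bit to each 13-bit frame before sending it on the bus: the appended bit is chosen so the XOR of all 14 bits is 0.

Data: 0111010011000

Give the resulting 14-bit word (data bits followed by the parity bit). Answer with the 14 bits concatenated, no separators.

XOR of the 13 data bits: 0⊕1⊕1⊕1⊕0⊕1⊕0⊕0⊕1⊕1⊕0⊕0⊕0 = 0
Parity bit = 0 (so all 14 bits XOR to 0).

01110100110000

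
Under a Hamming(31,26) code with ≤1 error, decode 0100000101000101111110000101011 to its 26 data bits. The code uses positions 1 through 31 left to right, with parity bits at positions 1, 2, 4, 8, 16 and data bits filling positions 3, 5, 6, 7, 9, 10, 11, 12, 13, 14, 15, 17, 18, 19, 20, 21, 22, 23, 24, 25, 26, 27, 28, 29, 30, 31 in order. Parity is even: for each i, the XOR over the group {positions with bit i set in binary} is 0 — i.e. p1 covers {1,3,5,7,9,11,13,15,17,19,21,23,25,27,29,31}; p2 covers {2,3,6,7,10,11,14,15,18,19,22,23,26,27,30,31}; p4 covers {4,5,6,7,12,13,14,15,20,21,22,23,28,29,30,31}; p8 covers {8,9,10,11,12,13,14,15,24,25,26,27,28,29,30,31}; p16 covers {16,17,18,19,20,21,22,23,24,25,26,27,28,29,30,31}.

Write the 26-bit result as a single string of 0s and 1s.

s1 (pos 1,3,5,7,9,11,13,15,17,19,21,23,25,27,29,31): 0⊕0⊕0⊕0⊕0⊕0⊕0⊕0⊕1⊕1⊕1⊕0⊕0⊕0⊕0⊕1 = 0
s2 (pos 2,3,6,7,10,11,14,15,18,19,22,23,26,27,30,31): 1⊕0⊕0⊕0⊕1⊕0⊕1⊕0⊕1⊕1⊕0⊕0⊕1⊕0⊕1⊕1 = 0
s4 (pos 4,5,6,7,12,13,14,15,20,21,22,23,28,29,30,31): 0⊕0⊕0⊕0⊕0⊕0⊕1⊕0⊕1⊕1⊕0⊕0⊕1⊕0⊕1⊕1 = 0
s8 (pos 8,9,10,11,12,13,14,15,24,25,26,27,28,29,30,31): 1⊕0⊕1⊕0⊕0⊕0⊕1⊕0⊕0⊕0⊕1⊕0⊕1⊕0⊕1⊕1 = 1
s16 (pos 16,17,18,19,20,21,22,23,24,25,26,27,28,29,30,31): 1⊕1⊕1⊕1⊕1⊕1⊕0⊕0⊕0⊕0⊕1⊕0⊕1⊕0⊕1⊕1 = 0
Syndrome s16…s1 = 01000 → error at position 8.
Flip position 8: 0100000101000101111110000101011 → 0100000001000101111110000101011
Read data bits from positions 3,5,6,7,9,10,11,12,13,14,15,17,18,19,20,21,22,23,24,25,26,27,28,29,30,31: 00000100010111110000101011

00000100010111110000101011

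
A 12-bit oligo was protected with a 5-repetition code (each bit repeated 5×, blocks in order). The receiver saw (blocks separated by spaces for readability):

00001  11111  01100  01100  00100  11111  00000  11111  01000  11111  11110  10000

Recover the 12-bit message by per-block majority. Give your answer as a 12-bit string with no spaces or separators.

010001010110

Block 1 (00001): 1 one → 0
Block 2 (11111): 5 ones → 1
Block 3 (01100): 2 ones → 0
Block 4 (01100): 2 ones → 0
Block 5 (00100): 1 one → 0
Block 6 (11111): 5 ones → 1
Block 7 (00000): 0 ones → 0
Block 8 (11111): 5 ones → 1
Block 9 (01000): 1 one → 0
Block 10 (11111): 5 ones → 1
Block 11 (11110): 4 ones → 1
Block 12 (10000): 1 one → 0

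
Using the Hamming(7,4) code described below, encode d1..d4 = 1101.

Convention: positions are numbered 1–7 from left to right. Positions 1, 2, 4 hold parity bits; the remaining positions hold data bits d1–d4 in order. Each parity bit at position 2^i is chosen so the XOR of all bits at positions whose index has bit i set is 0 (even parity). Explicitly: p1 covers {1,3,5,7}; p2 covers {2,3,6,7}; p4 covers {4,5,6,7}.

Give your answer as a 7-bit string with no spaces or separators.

1010101

Place data at non-parity positions: p1 p2 1 p4 1 0 1
p1 (pos 1,3,5,7): XOR of data positions = 1⊕1⊕1 = 1
p2 (pos 2,3,6,7): XOR of data positions = 1⊕0⊕1 = 0
p4 (pos 4,5,6,7): XOR of data positions = 1⊕0⊕1 = 0
Codeword: 1010101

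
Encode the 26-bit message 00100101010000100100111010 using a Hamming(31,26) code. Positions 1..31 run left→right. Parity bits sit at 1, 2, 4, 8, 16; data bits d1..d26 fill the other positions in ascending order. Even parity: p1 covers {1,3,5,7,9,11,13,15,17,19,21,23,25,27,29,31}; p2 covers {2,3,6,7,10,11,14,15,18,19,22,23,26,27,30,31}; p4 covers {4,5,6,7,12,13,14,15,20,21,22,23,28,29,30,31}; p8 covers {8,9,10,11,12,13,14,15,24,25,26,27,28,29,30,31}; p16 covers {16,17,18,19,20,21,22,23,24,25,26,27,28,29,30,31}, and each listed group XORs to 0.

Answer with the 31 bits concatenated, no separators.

0101010101010100000100100111010

Place data at non-parity positions: p1 p2 0 p4 0 1 0 p8 0 1 0 1 0 1 0 p16 0 0 0 1 0 0 1 0 0 1 1 1 0 1 0
p1 (pos 1,3,5,7,9,11,13,15,17,19,21,23,25,27,29,31): XOR of data positions = 0⊕0⊕0⊕0⊕0⊕0⊕0⊕0⊕0⊕0⊕1⊕0⊕1⊕0⊕0 = 0
p2 (pos 2,3,6,7,10,11,14,15,18,19,22,23,26,27,30,31): XOR of data positions = 0⊕1⊕0⊕1⊕0⊕1⊕0⊕0⊕0⊕0⊕1⊕1⊕1⊕1⊕0 = 1
p4 (pos 4,5,6,7,12,13,14,15,20,21,22,23,28,29,30,31): XOR of data positions = 0⊕1⊕0⊕1⊕0⊕1⊕0⊕1⊕0⊕0⊕1⊕1⊕0⊕1⊕0 = 1
p8 (pos 8,9,10,11,12,13,14,15,24,25,26,27,28,29,30,31): XOR of data positions = 0⊕1⊕0⊕1⊕0⊕1⊕0⊕0⊕0⊕1⊕1⊕1⊕0⊕1⊕0 = 1
p16 (pos 16,17,18,19,20,21,22,23,24,25,26,27,28,29,30,31): XOR of data positions = 0⊕0⊕0⊕1⊕0⊕0⊕1⊕0⊕0⊕1⊕1⊕1⊕0⊕1⊕0 = 0
Codeword: 0101010101010100000100100111010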